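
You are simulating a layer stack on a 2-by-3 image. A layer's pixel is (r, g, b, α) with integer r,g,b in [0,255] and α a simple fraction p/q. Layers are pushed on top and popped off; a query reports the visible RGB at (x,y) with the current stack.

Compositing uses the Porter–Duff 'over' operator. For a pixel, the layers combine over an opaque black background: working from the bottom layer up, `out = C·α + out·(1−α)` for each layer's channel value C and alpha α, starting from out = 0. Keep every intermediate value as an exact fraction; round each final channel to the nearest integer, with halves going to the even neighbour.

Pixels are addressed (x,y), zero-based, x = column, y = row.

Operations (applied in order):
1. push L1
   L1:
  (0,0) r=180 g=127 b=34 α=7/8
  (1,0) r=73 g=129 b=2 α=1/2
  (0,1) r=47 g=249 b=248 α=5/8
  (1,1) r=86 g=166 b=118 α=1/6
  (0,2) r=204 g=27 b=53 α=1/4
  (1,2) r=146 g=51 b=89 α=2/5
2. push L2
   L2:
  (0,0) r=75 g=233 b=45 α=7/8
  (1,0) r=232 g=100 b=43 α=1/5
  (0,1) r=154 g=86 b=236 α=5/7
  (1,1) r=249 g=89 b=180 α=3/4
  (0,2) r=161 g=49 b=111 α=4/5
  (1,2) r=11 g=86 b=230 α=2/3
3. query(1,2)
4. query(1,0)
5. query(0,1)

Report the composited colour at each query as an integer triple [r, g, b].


at x=1,y=2 over L1,L2:
L1 α=2/5: [292/5, 102/5, 178/5]
L2 α=2/3: [134/5, 962/15, 826/5]
→ [27, 64, 165]

(1,0) stack=L1,L2; from [0,0,0]:
+L1 (α=1/2) → [73/2, 129/2, 1]
+L2 (α=1/5) → [378/5, 358/5, 47/5]
→ [76, 72, 9]

query (0,1) [L1,L2] — begin 0,0,0
+L1 (α=5/8) → [235/8, 1245/8, 155]
+L2 (α=5/7) → [3315/28, 2965/28, 1490/7]
rounded: [118, 106, 213]


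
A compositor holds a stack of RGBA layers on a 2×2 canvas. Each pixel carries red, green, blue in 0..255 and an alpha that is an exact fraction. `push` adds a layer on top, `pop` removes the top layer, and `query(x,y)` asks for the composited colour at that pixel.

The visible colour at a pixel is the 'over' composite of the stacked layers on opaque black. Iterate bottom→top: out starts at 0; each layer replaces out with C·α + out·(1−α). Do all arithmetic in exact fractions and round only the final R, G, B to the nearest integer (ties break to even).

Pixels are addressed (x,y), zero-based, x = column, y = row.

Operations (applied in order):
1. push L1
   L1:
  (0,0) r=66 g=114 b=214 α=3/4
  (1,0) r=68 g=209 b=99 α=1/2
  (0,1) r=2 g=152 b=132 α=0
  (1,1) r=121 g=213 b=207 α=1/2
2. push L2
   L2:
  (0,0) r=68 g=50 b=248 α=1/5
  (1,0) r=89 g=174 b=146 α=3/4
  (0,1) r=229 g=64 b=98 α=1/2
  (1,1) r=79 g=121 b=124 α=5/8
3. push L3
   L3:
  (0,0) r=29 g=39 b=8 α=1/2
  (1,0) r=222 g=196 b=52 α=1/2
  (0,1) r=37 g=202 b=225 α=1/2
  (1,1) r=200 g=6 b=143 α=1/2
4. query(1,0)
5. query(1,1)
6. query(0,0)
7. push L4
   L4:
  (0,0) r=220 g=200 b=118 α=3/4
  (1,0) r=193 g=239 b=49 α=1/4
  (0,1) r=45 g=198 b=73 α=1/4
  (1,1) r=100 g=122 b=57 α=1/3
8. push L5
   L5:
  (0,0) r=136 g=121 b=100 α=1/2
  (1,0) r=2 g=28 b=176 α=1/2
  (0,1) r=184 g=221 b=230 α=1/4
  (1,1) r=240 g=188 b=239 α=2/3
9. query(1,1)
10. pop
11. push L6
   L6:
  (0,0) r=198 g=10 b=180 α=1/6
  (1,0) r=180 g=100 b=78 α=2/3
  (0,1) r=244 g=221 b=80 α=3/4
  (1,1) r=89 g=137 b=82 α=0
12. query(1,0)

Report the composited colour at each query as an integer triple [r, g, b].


(1,0) stack=L1,L2,L3; from [0,0,0]:
+L1 (α=1/2) → [34, 209/2, 99/2]
+L2 (α=3/4) → [301/4, 1253/8, 975/8]
+L3 (α=1/2) → [1189/8, 2821/16, 1391/16]
→ [149, 176, 87]

at x=1,y=1 over L1,L2,L3:
after L1 α=1/2: [121/2, 213/2, 207/2]
after L2 α=5/8: [1153/16, 1849/16, 1861/16]
after L3 α=1/2: [4353/32, 1945/32, 4149/32]
→ [136, 61, 130]

at x=0,y=0 over L1,L2,L3:
L1 α=3/4: [99/2, 171/2, 321/2]
L2 α=1/5: [266/5, 392/5, 178]
L3 α=1/2: [411/10, 587/10, 93]
→ [41, 59, 93]

(1,1) stack=L1,L2,L3,L4,L5; from [0,0,0]:
after L1 α=1/2: [121/2, 213/2, 207/2]
after L2 α=5/8: [1153/16, 1849/16, 1861/16]
after L3 α=1/2: [4353/32, 1945/32, 4149/32]
after L4 α=1/3: [5953/48, 1299/16, 1687/16]
after L5 α=2/3: [28993/144, 7315/48, 9335/48]
rounded: [201, 152, 194]

at x=1,y=0 over L1,L2,L3,L4,L6:
L1 α=1/2: [34, 209/2, 99/2]
L2 α=3/4: [301/4, 1253/8, 975/8]
L3 α=1/2: [1189/8, 2821/16, 1391/16]
L4 α=1/4: [5111/32, 12287/64, 4957/64]
L6 α=2/3: [16631/96, 25087/192, 14941/192]
→ [173, 131, 78]


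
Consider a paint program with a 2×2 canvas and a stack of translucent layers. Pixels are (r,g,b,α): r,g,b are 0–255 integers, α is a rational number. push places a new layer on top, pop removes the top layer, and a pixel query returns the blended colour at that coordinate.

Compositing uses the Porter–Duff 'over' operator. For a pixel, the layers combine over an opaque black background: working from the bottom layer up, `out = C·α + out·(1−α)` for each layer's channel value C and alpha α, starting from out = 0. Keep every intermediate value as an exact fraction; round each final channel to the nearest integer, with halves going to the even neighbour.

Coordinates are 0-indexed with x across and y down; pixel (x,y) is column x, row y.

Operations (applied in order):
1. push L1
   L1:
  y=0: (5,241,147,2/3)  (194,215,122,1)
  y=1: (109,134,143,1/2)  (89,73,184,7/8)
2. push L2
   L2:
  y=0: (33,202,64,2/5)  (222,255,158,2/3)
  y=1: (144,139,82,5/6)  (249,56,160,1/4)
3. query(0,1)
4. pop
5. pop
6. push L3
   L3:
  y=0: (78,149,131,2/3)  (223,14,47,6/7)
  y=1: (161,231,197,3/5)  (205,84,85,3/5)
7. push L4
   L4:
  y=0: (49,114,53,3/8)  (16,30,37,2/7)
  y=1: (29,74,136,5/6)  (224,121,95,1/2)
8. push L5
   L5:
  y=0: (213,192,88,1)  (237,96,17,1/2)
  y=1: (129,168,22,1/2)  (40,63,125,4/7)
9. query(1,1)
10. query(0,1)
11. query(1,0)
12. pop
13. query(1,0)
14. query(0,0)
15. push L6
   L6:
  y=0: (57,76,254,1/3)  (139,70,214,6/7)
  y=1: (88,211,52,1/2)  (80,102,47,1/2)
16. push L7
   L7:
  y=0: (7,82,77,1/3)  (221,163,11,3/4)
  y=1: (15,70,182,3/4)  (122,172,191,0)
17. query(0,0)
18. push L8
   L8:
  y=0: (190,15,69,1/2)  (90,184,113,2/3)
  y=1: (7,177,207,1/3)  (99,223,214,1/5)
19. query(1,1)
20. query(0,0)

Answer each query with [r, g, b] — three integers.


(0,1) stack=L1,L2; from [0,0,0]:
after L1 α=1/2: [109/2, 67, 143/2]
after L2 α=5/6: [1549/12, 127, 321/4]
→ [129, 127, 80]

at x=1,y=1 over L3,L4,L5:
L3 α=3/5: [123, 252/5, 51]
L4 α=1/2: [347/2, 857/10, 73]
L5 α=4/7: [1361/14, 5091/70, 719/7]
rounded: [97, 73, 103]

(0,1) stack=L3,L4,L5; from [0,0,0]:
L3 α=3/5: [483/5, 693/5, 591/5]
L4 α=5/6: [604/15, 2543/30, 3991/30]
L5 α=1/2: [2539/30, 7583/60, 4651/60]
→ [85, 126, 78]

query (1,0) [L3,L4,L5] — begin 0,0,0
after L3 α=6/7: [1338/7, 12, 282/7]
after L4 α=2/7: [6914/49, 120/7, 1928/49]
after L5 α=1/2: [18527/98, 396/7, 2761/98]
rounded: [189, 57, 28]

query (1,0) [L3,L4] — begin 0,0,0
after L3 α=6/7: [1338/7, 12, 282/7]
after L4 α=2/7: [6914/49, 120/7, 1928/49]
rounded: [141, 17, 39]

at x=0,y=0 over L3,L4:
+L3 (α=2/3) → [52, 298/3, 262/3]
+L4 (α=3/8) → [407/8, 629/6, 1787/24]
= [51, 105, 74]

at x=0,y=0 over L3,L4,L6,L7:
L3 α=2/3: [52, 298/3, 262/3]
L4 α=3/8: [407/8, 629/6, 1787/24]
L6 α=1/3: [635/12, 857/9, 4835/36]
L7 α=1/3: [677/18, 2452/27, 6221/54]
→ [38, 91, 115]

(1,1) stack=L3,L4,L6,L7,L8; from [0,0,0]:
+L3 (α=3/5) → [123, 252/5, 51]
+L4 (α=1/2) → [347/2, 857/10, 73]
+L6 (α=1/2) → [507/4, 1877/20, 60]
+L7 (α=0) → [507/4, 1877/20, 60]
+L8 (α=1/5) → [606/5, 2992/25, 454/5]
→ [121, 120, 91]

at x=0,y=0 over L3,L4,L6,L7,L8:
after L3 α=2/3: [52, 298/3, 262/3]
after L4 α=3/8: [407/8, 629/6, 1787/24]
after L6 α=1/3: [635/12, 857/9, 4835/36]
after L7 α=1/3: [677/18, 2452/27, 6221/54]
after L8 α=1/2: [4097/36, 2857/54, 9947/108]
rounded: [114, 53, 92]


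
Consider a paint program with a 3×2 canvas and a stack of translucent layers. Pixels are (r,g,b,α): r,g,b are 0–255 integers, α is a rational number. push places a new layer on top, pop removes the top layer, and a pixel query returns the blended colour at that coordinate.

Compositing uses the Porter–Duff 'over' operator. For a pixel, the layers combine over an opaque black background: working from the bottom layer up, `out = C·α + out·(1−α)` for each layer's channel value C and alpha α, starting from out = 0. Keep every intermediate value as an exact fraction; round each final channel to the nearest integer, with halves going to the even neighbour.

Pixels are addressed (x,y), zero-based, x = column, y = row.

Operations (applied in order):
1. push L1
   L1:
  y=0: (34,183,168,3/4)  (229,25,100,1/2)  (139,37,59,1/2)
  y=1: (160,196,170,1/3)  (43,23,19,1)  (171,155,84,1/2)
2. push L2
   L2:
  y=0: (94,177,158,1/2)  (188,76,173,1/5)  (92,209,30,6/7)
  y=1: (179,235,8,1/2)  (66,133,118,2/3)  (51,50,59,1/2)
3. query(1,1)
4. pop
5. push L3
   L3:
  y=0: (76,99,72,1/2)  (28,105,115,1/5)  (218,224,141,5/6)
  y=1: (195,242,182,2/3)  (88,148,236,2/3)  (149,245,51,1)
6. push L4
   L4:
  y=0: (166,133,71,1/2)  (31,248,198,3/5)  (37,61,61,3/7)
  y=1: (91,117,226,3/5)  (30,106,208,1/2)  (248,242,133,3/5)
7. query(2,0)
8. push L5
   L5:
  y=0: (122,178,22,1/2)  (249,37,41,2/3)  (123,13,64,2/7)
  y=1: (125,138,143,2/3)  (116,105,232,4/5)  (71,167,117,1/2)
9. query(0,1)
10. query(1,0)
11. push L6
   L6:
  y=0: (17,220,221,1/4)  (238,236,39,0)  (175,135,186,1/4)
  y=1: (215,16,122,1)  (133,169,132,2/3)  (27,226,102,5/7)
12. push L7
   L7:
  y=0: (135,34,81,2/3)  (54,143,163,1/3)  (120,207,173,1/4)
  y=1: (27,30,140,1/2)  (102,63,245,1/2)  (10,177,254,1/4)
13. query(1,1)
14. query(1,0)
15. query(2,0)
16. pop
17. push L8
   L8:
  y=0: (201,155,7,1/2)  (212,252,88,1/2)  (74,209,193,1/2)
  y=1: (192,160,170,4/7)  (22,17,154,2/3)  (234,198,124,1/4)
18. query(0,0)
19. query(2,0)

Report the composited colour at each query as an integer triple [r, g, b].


at x=1,y=1 over L1,L2:
L1 α=1: [43, 23, 19]
L2 α=2/3: [175/3, 289/3, 85]
= [58, 96, 85]

(2,0) stack=L1,L3,L4; from [0,0,0]:
L1 α=1/2: [139/2, 37/2, 59/2]
L3 α=5/6: [773/4, 759/4, 1469/12]
L4 α=3/7: [884/7, 942/7, 2018/21]
= [126, 135, 96]

(0,1) stack=L1,L3,L4,L5; from [0,0,0]:
+L1 (α=1/3) → [160/3, 196/3, 170/3]
+L3 (α=2/3) → [1330/9, 1648/9, 1262/9]
+L4 (α=3/5) → [5117/45, 1291/9, 8626/45]
+L5 (α=2/3) → [16367/135, 3775/27, 21496/135]
= [121, 140, 159]

(1,0) stack=L1,L3,L4,L5; from [0,0,0]:
L1 α=1/2: [229/2, 25/2, 50]
L3 α=1/5: [486/5, 31, 63]
L4 α=3/5: [1437/25, 806/5, 144]
L5 α=2/3: [4629/25, 392/5, 226/3]
= [185, 78, 75]

query (1,1) [L1,L3,L4,L5,L6,L7] — begin 0,0,0
L1 α=1: [43, 23, 19]
L3 α=2/3: [73, 319/3, 491/3]
L4 α=1/2: [103/2, 637/6, 1115/6]
L5 α=4/5: [1031/10, 3157/30, 6683/30]
L6 α=2/3: [3691/30, 13297/90, 14603/90]
L7 α=1/2: [6751/60, 18967/180, 36653/180]
→ [113, 105, 204]

at x=1,y=0 over L1,L3,L4,L5,L6,L7:
+L1 (α=1/2) → [229/2, 25/2, 50]
+L3 (α=1/5) → [486/5, 31, 63]
+L4 (α=3/5) → [1437/25, 806/5, 144]
+L5 (α=2/3) → [4629/25, 392/5, 226/3]
+L6 (α=0) → [4629/25, 392/5, 226/3]
+L7 (α=1/3) → [3536/25, 1499/15, 941/9]
= [141, 100, 105]

at x=2,y=0 over L1,L3,L4,L5,L6,L7:
+L1 (α=1/2) → [139/2, 37/2, 59/2]
+L3 (α=5/6) → [773/4, 759/4, 1469/12]
+L4 (α=3/7) → [884/7, 942/7, 2018/21]
+L5 (α=2/7) → [6142/49, 4892/49, 12778/147]
+L6 (α=1/4) → [27001/196, 21291/196, 5473/49]
+L7 (α=1/4) → [104523/784, 104445/784, 6224/49]
rounded: [133, 133, 127]

query (0,0) [L1,L3,L4,L5,L6,L8] — begin 0,0,0
+L1 (α=3/4) → [51/2, 549/4, 126]
+L3 (α=1/2) → [203/4, 945/8, 99]
+L4 (α=1/2) → [867/8, 2009/16, 85]
+L5 (α=1/2) → [1843/16, 4857/32, 107/2]
+L6 (α=1/4) → [5801/64, 21611/128, 763/8]
+L8 (α=1/2) → [18665/128, 41451/256, 819/16]
rounded: [146, 162, 51]

query (2,0) [L1,L3,L4,L5,L6,L8] — begin 0,0,0
after L1 α=1/2: [139/2, 37/2, 59/2]
after L3 α=5/6: [773/4, 759/4, 1469/12]
after L4 α=3/7: [884/7, 942/7, 2018/21]
after L5 α=2/7: [6142/49, 4892/49, 12778/147]
after L6 α=1/4: [27001/196, 21291/196, 5473/49]
after L8 α=1/2: [41505/392, 62255/392, 7465/49]
rounded: [106, 159, 152]


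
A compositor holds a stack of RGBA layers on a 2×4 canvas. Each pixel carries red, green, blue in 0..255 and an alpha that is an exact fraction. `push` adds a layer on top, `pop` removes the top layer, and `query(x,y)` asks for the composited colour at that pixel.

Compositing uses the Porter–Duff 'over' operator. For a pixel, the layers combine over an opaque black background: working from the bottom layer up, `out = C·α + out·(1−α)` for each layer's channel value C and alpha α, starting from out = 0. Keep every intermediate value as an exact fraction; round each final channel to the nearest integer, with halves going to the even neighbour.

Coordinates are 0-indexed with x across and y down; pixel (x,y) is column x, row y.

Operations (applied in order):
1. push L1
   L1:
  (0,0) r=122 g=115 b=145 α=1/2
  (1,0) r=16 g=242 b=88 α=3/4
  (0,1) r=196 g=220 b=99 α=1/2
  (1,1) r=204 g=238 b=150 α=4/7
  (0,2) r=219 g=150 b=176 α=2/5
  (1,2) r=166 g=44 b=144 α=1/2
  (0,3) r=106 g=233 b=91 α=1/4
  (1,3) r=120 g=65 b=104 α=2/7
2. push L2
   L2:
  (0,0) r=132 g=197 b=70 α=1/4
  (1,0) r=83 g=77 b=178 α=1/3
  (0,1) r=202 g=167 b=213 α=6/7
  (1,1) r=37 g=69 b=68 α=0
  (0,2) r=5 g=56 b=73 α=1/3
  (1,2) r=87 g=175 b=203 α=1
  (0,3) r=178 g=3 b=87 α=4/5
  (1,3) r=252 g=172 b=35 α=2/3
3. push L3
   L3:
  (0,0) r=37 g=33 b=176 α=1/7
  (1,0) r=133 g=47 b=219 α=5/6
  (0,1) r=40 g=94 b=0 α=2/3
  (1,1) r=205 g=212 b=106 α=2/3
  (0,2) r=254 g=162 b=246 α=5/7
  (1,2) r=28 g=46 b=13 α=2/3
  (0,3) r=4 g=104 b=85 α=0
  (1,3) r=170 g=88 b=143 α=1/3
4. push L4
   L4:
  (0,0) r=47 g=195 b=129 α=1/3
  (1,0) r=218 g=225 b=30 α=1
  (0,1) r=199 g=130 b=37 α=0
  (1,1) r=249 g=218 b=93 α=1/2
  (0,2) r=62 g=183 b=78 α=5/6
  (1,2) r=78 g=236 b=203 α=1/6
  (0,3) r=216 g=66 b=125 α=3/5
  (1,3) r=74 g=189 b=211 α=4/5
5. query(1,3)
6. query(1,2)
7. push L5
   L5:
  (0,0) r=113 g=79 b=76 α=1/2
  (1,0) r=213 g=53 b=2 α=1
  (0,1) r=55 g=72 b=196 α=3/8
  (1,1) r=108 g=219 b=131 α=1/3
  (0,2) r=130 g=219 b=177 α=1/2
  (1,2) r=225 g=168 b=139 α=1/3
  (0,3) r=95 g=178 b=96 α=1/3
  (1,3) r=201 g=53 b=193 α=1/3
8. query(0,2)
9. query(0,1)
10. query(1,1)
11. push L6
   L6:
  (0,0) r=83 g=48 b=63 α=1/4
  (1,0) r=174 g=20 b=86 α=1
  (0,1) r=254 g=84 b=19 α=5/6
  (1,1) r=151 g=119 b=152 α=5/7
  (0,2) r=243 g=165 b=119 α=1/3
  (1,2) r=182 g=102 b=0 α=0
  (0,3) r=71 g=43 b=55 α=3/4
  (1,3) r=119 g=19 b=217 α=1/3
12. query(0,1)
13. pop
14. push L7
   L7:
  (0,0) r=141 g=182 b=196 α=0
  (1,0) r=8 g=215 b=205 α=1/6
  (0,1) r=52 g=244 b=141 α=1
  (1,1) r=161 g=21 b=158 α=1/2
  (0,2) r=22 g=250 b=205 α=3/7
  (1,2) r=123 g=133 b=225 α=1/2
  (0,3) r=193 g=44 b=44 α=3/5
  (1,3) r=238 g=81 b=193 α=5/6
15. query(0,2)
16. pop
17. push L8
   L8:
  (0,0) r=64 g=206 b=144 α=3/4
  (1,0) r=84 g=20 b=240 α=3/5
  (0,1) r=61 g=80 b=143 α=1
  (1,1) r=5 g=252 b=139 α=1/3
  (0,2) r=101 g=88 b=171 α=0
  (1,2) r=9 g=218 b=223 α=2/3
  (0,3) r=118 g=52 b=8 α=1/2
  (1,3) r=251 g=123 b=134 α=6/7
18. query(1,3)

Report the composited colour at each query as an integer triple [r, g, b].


at x=1,y=3 over L1,L2,L3,L4:
+L1 (α=2/7) → [240/7, 130/7, 208/7]
+L2 (α=2/3) → [1256/7, 846/7, 698/21]
+L3 (α=1/3) → [1234/7, 2308/21, 4399/63]
+L4 (α=4/5) → [3306/35, 18184/105, 57571/315]
rounded: [94, 173, 183]

(1,2) stack=L1,L2,L3,L4; from [0,0,0]:
+L1 (α=1/2) → [83, 22, 72]
+L2 (α=1) → [87, 175, 203]
+L3 (α=2/3) → [143/3, 89, 229/3]
+L4 (α=1/6) → [949/18, 227/2, 877/9]
→ [53, 114, 97]

(0,2) stack=L1,L2,L3,L4,L5; from [0,0,0]:
+L1 (α=2/5) → [438/5, 60, 352/5]
+L2 (α=1/3) → [901/15, 176/3, 1069/15]
+L3 (α=5/7) → [20852/105, 2782/21, 20588/105]
+L4 (α=5/6) → [26701/315, 21997/126, 30769/315]
+L5 (α=1/2) → [67651/630, 49591/252, 43262/315]
rounded: [107, 197, 137]

query (0,1) [L1,L2,L3,L4,L5] — begin 0,0,0
+L1 (α=1/2) → [98, 110, 99/2]
+L2 (α=6/7) → [1310/7, 1112/7, 2655/14]
+L3 (α=2/3) → [1870/21, 2428/21, 885/14]
+L4 (α=0) → [1870/21, 2428/21, 885/14]
+L5 (α=3/8) → [12815/168, 4169/42, 12657/112]
= [76, 99, 113]

at x=1,y=1 over L1,L2,L3,L4,L5:
after L1 α=4/7: [816/7, 136, 600/7]
after L2 α=0: [816/7, 136, 600/7]
after L3 α=2/3: [3686/21, 560/3, 2084/21]
after L4 α=1/2: [8915/42, 607/3, 4037/42]
after L5 α=1/3: [11183/63, 1871/9, 6788/63]
rounded: [178, 208, 108]

query (0,1) [L1,L2,L3,L4,L5,L6] — begin 0,0,0
+L1 (α=1/2) → [98, 110, 99/2]
+L2 (α=6/7) → [1310/7, 1112/7, 2655/14]
+L3 (α=2/3) → [1870/21, 2428/21, 885/14]
+L4 (α=0) → [1870/21, 2428/21, 885/14]
+L5 (α=3/8) → [12815/168, 4169/42, 12657/112]
+L6 (α=5/6) → [226175/1008, 21809/252, 23297/672]
= [224, 87, 35]

at x=0,y=2 over L1,L2,L3,L4,L5,L7:
after L1 α=2/5: [438/5, 60, 352/5]
after L2 α=1/3: [901/15, 176/3, 1069/15]
after L3 α=5/7: [20852/105, 2782/21, 20588/105]
after L4 α=5/6: [26701/315, 21997/126, 30769/315]
after L5 α=1/2: [67651/630, 49591/252, 43262/315]
after L7 α=3/7: [156092/2205, 96841/441, 366773/2205]
= [71, 220, 166]

at x=1,y=3 over L1,L2,L3,L4,L5,L8:
L1 α=2/7: [240/7, 130/7, 208/7]
L2 α=2/3: [1256/7, 846/7, 698/21]
L3 α=1/3: [1234/7, 2308/21, 4399/63]
L4 α=4/5: [3306/35, 18184/105, 57571/315]
L5 α=1/3: [4549/35, 41933/315, 175937/945]
L8 α=6/7: [57259/245, 274403/2205, 935717/6615]
→ [234, 124, 141]


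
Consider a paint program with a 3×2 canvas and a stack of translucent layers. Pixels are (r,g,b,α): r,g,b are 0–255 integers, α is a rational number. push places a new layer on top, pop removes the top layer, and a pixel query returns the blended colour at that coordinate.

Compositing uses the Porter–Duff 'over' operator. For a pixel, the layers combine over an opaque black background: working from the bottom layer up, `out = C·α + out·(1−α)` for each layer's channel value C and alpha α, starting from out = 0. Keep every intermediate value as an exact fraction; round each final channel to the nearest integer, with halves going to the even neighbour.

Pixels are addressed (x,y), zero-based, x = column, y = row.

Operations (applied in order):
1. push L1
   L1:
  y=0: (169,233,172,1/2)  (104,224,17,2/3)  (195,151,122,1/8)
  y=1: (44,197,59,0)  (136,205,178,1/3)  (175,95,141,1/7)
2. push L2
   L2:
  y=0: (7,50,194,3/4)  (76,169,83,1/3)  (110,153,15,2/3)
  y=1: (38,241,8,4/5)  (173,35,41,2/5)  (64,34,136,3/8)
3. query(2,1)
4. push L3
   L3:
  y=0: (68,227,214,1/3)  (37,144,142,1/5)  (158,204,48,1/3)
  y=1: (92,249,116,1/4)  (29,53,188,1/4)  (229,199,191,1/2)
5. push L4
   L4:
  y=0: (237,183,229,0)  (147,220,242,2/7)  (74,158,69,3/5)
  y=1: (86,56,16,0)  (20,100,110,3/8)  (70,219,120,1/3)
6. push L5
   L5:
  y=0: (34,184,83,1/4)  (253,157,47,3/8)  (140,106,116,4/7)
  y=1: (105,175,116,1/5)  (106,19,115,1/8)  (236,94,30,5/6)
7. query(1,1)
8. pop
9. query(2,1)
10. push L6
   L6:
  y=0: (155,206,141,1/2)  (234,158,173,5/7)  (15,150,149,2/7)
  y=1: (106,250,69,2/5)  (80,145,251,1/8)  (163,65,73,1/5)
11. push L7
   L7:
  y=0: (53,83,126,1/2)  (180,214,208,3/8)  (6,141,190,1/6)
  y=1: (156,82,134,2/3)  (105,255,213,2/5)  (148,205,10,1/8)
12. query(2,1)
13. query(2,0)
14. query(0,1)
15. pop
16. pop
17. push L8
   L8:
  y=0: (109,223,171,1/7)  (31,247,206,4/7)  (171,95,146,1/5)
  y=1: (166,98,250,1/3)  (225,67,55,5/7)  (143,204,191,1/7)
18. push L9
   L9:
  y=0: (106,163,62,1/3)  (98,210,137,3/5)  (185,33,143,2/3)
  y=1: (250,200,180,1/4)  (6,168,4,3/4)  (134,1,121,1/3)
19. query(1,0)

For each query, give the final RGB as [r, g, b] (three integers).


(2,1) stack=L1,L2; from [0,0,0]:
L1 α=1/7: [25, 95/7, 141/7]
L2 α=3/8: [317/8, 1189/56, 3561/56]
rounded: [40, 21, 64]

query (1,1) [L1,L2,L3,L4,L5] — begin 0,0,0
L1 α=1/3: [136/3, 205/3, 178/3]
L2 α=2/5: [482/5, 55, 52]
L3 α=1/4: [1591/20, 109/2, 86]
L4 α=3/8: [1831/32, 1145/16, 95]
L5 α=1/8: [16209/256, 8319/128, 195/2]
= [63, 65, 98]

(2,1) stack=L1,L2,L3,L4; from [0,0,0]:
after L1 α=1/7: [25, 95/7, 141/7]
after L2 α=3/8: [317/8, 1189/56, 3561/56]
after L3 α=1/2: [2149/16, 12333/112, 14257/112]
after L4 α=1/3: [903/8, 8199/56, 20977/168]
→ [113, 146, 125]

at x=2,y=1 over L1,L2,L3,L4,L6,L7:
+L1 (α=1/7) → [25, 95/7, 141/7]
+L2 (α=3/8) → [317/8, 1189/56, 3561/56]
+L3 (α=1/2) → [2149/16, 12333/112, 14257/112]
+L4 (α=1/3) → [903/8, 8199/56, 20977/168]
+L6 (α=1/5) → [1229/10, 9109/70, 24043/210]
+L7 (α=1/8) → [10083/80, 11159/80, 24343/240]
rounded: [126, 139, 101]

query (2,0) [L1,L2,L3,L4,L6,L7] — begin 0,0,0
L1 α=1/8: [195/8, 151/8, 61/4]
L2 α=2/3: [1955/24, 2599/24, 181/12]
L3 α=1/3: [3851/36, 5047/36, 469/18]
L4 α=3/5: [7847/90, 13579/90, 2332/45]
L6 α=2/7: [8387/126, 18979/126, 5014/63]
L7 α=1/6: [42691/756, 112661/756, 18520/189]
→ [56, 149, 98]

at x=0,y=1 over L1,L2,L3,L4,L6,L7:
after L1 α=0: [0, 0, 0]
after L2 α=4/5: [152/5, 964/5, 32/5]
after L3 α=1/4: [229/5, 4137/20, 169/5]
after L4 α=0: [229/5, 4137/20, 169/5]
after L6 α=2/5: [1747/25, 22411/100, 1197/25]
after L7 α=2/3: [9547/75, 12937/100, 7897/75]
rounded: [127, 129, 105]

(1,0) stack=L1,L2,L3,L4,L8,L9; from [0,0,0]:
L1 α=2/3: [208/3, 448/3, 34/3]
L2 α=1/3: [644/9, 1403/9, 317/9]
L3 α=1/5: [2909/45, 6908/45, 2546/45]
L4 α=2/7: [5555/63, 10868/63, 986/9]
L8 α=4/7: [8159/147, 31616/147, 494/3]
L9 α=3/5: [59536/735, 155842/735, 2221/15]
→ [81, 212, 148]


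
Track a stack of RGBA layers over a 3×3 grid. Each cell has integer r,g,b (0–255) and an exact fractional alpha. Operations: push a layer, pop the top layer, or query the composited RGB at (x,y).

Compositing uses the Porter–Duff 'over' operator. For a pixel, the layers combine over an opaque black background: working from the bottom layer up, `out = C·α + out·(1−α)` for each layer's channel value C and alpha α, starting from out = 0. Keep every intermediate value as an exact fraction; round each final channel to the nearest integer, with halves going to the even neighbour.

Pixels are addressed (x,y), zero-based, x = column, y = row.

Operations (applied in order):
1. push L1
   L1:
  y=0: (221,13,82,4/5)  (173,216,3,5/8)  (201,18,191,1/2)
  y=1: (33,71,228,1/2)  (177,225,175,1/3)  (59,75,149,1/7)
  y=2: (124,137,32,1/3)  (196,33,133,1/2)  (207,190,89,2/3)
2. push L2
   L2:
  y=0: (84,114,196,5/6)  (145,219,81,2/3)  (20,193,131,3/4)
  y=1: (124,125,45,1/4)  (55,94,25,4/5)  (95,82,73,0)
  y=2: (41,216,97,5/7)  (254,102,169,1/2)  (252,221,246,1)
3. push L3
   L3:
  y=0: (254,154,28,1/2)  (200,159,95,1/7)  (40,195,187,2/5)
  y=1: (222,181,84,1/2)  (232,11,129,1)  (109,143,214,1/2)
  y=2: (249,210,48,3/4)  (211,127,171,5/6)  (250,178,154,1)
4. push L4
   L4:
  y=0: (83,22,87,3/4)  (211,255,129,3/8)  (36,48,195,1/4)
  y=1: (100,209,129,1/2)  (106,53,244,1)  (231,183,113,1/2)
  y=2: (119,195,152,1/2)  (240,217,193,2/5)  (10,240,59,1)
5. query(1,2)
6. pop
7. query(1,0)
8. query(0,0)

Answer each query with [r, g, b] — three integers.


(1,2) stack=L1,L2,L3,L4; from [0,0,0]:
L1 α=1/2: [98, 33/2, 133/2]
L2 α=1/2: [176, 237/4, 471/4]
L3 α=5/6: [1231/6, 2777/24, 1297/8]
L4 α=2/5: [2191/10, 6249/40, 6979/40]
→ [219, 156, 174]

(1,0) stack=L1,L2,L3; from [0,0,0]:
L1 α=5/8: [865/8, 135, 15/8]
L2 α=2/3: [3185/24, 191, 437/8]
L3 α=1/7: [3985/28, 1305/7, 1691/28]
rounded: [142, 186, 60]

at x=0,y=0 over L1,L2,L3:
after L1 α=4/5: [884/5, 52/5, 328/5]
after L2 α=5/6: [1492/15, 1451/15, 2614/15]
after L3 α=1/2: [2651/15, 3761/30, 1517/15]
rounded: [177, 125, 101]


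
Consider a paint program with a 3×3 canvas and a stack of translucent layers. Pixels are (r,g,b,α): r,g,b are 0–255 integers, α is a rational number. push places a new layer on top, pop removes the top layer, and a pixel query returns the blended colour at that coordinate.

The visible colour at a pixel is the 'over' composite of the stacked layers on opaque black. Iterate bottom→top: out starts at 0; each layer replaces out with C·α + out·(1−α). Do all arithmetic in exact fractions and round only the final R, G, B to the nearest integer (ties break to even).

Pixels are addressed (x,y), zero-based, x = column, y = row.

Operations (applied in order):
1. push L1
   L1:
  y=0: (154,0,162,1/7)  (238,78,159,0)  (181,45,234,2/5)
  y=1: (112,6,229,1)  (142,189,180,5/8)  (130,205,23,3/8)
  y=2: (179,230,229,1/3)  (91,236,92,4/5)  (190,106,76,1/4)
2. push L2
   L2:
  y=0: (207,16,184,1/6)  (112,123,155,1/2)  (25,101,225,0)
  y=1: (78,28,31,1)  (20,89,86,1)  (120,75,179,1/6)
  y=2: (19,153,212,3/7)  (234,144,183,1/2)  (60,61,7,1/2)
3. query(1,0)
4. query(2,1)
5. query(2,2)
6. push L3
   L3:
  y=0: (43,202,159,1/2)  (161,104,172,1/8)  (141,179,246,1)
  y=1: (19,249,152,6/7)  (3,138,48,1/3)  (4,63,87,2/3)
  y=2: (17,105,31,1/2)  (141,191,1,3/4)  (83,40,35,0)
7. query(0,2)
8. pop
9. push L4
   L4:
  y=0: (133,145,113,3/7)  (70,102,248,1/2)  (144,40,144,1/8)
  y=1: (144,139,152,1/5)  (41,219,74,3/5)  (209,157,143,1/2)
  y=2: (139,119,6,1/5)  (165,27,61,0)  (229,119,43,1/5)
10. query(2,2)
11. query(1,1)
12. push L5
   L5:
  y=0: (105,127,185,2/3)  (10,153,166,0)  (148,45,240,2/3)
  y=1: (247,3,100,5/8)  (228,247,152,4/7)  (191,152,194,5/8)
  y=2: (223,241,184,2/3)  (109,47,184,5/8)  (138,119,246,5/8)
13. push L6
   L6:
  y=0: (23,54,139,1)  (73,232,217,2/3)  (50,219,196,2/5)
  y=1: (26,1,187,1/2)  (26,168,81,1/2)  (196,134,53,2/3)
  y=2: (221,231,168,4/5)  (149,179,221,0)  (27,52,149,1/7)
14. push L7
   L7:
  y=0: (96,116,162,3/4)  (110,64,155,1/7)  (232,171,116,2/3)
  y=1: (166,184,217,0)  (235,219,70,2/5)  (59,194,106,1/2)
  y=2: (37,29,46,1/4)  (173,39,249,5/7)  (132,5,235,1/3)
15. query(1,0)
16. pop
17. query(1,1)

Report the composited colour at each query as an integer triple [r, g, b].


at x=1,y=0 over L1,L2:
+L1 (α=0) → [0, 0, 0]
+L2 (α=1/2) → [56, 123/2, 155/2]
rounded: [56, 62, 78]

at x=2,y=1 over L1,L2:
+L1 (α=3/8) → [195/4, 615/8, 69/8]
+L2 (α=1/6) → [485/8, 1225/16, 1777/48]
rounded: [61, 77, 37]

(2,2) stack=L1,L2; from [0,0,0]:
+L1 (α=1/4) → [95/2, 53/2, 19]
+L2 (α=1/2) → [215/4, 175/4, 13]
rounded: [54, 44, 13]

at x=0,y=2 over L1,L2,L3:
L1 α=1/3: [179/3, 230/3, 229/3]
L2 α=3/7: [887/21, 2297/21, 2824/21]
L3 α=1/2: [622/21, 2251/21, 3475/42]
rounded: [30, 107, 83]

query (2,2) [L1,L2,L4] — begin 0,0,0
after L1 α=1/4: [95/2, 53/2, 19]
after L2 α=1/2: [215/4, 175/4, 13]
after L4 α=1/5: [444/5, 294/5, 19]
= [89, 59, 19]

query (1,1) [L1,L2,L4] — begin 0,0,0
after L1 α=5/8: [355/4, 945/8, 225/2]
after L2 α=1: [20, 89, 86]
after L4 α=3/5: [163/5, 167, 394/5]
= [33, 167, 79]

(1,0) stack=L1,L2,L4,L5,L6,L7; from [0,0,0]:
after L1 α=0: [0, 0, 0]
after L2 α=1/2: [56, 123/2, 155/2]
after L4 α=1/2: [63, 327/4, 651/4]
after L5 α=0: [63, 327/4, 651/4]
after L6 α=2/3: [209/3, 2183/12, 2387/12]
after L7 α=1/7: [528/7, 2311/14, 2697/14]
rounded: [75, 165, 193]

query (1,1) [L1,L2,L4,L5,L6] — begin 0,0,0
after L1 α=5/8: [355/4, 945/8, 225/2]
after L2 α=1: [20, 89, 86]
after L4 α=3/5: [163/5, 167, 394/5]
after L5 α=4/7: [5049/35, 1489/7, 4222/35]
after L6 α=1/2: [5959/70, 2665/14, 7057/70]
= [85, 190, 101]


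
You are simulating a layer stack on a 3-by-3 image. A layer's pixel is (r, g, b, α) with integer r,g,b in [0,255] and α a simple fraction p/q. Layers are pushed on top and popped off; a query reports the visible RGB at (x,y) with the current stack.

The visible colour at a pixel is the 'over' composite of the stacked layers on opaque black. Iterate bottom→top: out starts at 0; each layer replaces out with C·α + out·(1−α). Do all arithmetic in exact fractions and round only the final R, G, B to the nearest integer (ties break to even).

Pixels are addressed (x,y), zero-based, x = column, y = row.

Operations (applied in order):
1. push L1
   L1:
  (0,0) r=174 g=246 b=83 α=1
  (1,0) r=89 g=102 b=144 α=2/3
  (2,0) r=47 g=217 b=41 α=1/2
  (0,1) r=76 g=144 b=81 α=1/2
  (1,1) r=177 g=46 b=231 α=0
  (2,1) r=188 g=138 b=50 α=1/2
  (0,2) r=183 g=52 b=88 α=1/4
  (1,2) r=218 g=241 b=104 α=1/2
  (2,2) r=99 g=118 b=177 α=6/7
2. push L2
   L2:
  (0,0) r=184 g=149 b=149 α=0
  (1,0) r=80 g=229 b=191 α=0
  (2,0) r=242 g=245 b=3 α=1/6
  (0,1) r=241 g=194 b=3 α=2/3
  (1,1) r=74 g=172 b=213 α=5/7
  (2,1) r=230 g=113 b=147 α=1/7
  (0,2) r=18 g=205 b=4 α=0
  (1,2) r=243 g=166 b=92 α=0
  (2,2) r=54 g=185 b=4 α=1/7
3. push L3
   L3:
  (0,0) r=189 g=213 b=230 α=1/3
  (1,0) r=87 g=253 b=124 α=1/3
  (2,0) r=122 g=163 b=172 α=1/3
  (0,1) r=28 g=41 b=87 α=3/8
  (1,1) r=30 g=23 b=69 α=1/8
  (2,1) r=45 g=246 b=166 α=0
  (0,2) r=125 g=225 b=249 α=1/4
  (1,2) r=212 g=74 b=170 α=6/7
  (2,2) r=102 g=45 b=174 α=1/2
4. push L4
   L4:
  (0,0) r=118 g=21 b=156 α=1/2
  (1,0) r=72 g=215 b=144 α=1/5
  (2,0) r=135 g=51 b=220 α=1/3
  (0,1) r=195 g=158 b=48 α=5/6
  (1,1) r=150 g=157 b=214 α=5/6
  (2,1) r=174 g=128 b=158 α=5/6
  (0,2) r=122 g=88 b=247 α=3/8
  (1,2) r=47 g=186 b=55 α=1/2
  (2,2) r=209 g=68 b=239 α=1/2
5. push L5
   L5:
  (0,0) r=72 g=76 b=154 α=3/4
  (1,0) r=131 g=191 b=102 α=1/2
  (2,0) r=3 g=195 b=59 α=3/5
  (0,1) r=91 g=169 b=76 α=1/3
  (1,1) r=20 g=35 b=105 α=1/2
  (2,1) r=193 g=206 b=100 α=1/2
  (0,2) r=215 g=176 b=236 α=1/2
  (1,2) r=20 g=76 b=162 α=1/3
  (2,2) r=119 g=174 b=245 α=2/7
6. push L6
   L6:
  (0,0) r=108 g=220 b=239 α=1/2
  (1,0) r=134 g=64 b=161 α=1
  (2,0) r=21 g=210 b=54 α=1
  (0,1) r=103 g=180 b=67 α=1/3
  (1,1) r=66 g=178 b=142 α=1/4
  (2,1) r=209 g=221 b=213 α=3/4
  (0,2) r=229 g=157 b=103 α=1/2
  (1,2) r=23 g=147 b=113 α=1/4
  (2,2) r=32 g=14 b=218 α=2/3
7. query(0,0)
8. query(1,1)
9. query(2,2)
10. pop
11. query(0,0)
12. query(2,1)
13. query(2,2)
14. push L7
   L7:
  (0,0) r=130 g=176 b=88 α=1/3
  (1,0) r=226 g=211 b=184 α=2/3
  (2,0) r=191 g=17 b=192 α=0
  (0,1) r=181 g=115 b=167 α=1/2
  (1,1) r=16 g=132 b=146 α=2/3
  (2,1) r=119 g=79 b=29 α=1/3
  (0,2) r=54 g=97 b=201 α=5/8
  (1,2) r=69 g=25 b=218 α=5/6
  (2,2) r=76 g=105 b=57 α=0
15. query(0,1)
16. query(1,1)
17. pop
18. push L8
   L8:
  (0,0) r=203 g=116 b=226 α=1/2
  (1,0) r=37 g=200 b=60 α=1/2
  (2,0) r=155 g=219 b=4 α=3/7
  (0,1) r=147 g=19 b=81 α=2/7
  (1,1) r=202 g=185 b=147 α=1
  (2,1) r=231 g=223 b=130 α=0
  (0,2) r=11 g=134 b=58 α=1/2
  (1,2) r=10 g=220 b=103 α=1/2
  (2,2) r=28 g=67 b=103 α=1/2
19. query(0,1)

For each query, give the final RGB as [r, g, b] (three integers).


query (0,0) [L1,L2,L3,L4,L5,L6] — begin 0,0,0
L1 α=1: [174, 246, 83]
L2 α=0: [174, 246, 83]
L3 α=1/3: [179, 235, 132]
L4 α=1/2: [297/2, 128, 144]
L5 α=3/4: [729/8, 89, 303/2]
L6 α=1/2: [1593/16, 309/2, 781/4]
→ [100, 154, 195]

query (1,1) [L1,L2,L3,L4,L5,L6] — begin 0,0,0
L1 α=0: [0, 0, 0]
L2 α=5/7: [370/7, 860/7, 1065/7]
L3 α=1/8: [50, 883/8, 567/4]
L4 α=5/6: [400/3, 7163/48, 4847/24]
L5 α=1/2: [230/3, 8843/96, 7367/48]
L6 α=1/4: [74, 14539/128, 9639/64]
rounded: [74, 114, 151]

at x=2,y=2 over L1,L2,L3,L4,L5,L6:
L1 α=6/7: [594/7, 708/7, 1062/7]
L2 α=1/7: [3942/49, 5543/49, 6400/49]
L3 α=1/2: [4470/49, 3874/49, 7463/49]
L4 α=1/2: [14711/98, 3603/49, 9587/49]
L5 α=2/7: [96879/686, 35067/343, 71945/343]
L6 α=2/3: [140783/2058, 44671/1029, 73831/343]
= [68, 43, 215]

query (0,0) [L1,L2,L3,L4,L5] — begin 0,0,0
L1 α=1: [174, 246, 83]
L2 α=0: [174, 246, 83]
L3 α=1/3: [179, 235, 132]
L4 α=1/2: [297/2, 128, 144]
L5 α=3/4: [729/8, 89, 303/2]
= [91, 89, 152]

at x=2,y=1 over L1,L2,L3,L4,L5:
+L1 (α=1/2) → [94, 69, 25]
+L2 (α=1/7) → [794/7, 527/7, 297/7]
+L3 (α=0) → [794/7, 527/7, 297/7]
+L4 (α=5/6) → [3442/21, 1669/14, 5827/42]
+L5 (α=1/2) → [7495/42, 4553/28, 10027/84]
= [178, 163, 119]

at x=2,y=2 over L1,L2,L3,L4,L5:
L1 α=6/7: [594/7, 708/7, 1062/7]
L2 α=1/7: [3942/49, 5543/49, 6400/49]
L3 α=1/2: [4470/49, 3874/49, 7463/49]
L4 α=1/2: [14711/98, 3603/49, 9587/49]
L5 α=2/7: [96879/686, 35067/343, 71945/343]
= [141, 102, 210]

query (0,1) [L1,L2,L3,L4,L5,L7] — begin 0,0,0
L1 α=1/2: [38, 72, 81/2]
L2 α=2/3: [520/3, 460/3, 31/2]
L3 α=3/8: [713/6, 2669/24, 677/16]
L4 α=5/6: [6563/36, 21629/144, 4517/96]
L5 α=1/3: [8201/54, 33797/216, 8165/144]
L7 α=1/2: [17975/108, 58637/432, 32213/288]
rounded: [166, 136, 112]

(1,1) stack=L1,L2,L3,L4,L5,L7; from [0,0,0]:
after L1 α=0: [0, 0, 0]
after L2 α=5/7: [370/7, 860/7, 1065/7]
after L3 α=1/8: [50, 883/8, 567/4]
after L4 α=5/6: [400/3, 7163/48, 4847/24]
after L5 α=1/2: [230/3, 8843/96, 7367/48]
after L7 α=2/3: [326/9, 34187/288, 21383/144]
rounded: [36, 119, 148]

(0,1) stack=L1,L2,L3,L4,L5,L8; from [0,0,0]:
+L1 (α=1/2) → [38, 72, 81/2]
+L2 (α=2/3) → [520/3, 460/3, 31/2]
+L3 (α=3/8) → [713/6, 2669/24, 677/16]
+L4 (α=5/6) → [6563/36, 21629/144, 4517/96]
+L5 (α=1/3) → [8201/54, 33797/216, 8165/144]
+L8 (α=2/7) → [56881/378, 177193/1512, 64153/1008]
= [150, 117, 64]


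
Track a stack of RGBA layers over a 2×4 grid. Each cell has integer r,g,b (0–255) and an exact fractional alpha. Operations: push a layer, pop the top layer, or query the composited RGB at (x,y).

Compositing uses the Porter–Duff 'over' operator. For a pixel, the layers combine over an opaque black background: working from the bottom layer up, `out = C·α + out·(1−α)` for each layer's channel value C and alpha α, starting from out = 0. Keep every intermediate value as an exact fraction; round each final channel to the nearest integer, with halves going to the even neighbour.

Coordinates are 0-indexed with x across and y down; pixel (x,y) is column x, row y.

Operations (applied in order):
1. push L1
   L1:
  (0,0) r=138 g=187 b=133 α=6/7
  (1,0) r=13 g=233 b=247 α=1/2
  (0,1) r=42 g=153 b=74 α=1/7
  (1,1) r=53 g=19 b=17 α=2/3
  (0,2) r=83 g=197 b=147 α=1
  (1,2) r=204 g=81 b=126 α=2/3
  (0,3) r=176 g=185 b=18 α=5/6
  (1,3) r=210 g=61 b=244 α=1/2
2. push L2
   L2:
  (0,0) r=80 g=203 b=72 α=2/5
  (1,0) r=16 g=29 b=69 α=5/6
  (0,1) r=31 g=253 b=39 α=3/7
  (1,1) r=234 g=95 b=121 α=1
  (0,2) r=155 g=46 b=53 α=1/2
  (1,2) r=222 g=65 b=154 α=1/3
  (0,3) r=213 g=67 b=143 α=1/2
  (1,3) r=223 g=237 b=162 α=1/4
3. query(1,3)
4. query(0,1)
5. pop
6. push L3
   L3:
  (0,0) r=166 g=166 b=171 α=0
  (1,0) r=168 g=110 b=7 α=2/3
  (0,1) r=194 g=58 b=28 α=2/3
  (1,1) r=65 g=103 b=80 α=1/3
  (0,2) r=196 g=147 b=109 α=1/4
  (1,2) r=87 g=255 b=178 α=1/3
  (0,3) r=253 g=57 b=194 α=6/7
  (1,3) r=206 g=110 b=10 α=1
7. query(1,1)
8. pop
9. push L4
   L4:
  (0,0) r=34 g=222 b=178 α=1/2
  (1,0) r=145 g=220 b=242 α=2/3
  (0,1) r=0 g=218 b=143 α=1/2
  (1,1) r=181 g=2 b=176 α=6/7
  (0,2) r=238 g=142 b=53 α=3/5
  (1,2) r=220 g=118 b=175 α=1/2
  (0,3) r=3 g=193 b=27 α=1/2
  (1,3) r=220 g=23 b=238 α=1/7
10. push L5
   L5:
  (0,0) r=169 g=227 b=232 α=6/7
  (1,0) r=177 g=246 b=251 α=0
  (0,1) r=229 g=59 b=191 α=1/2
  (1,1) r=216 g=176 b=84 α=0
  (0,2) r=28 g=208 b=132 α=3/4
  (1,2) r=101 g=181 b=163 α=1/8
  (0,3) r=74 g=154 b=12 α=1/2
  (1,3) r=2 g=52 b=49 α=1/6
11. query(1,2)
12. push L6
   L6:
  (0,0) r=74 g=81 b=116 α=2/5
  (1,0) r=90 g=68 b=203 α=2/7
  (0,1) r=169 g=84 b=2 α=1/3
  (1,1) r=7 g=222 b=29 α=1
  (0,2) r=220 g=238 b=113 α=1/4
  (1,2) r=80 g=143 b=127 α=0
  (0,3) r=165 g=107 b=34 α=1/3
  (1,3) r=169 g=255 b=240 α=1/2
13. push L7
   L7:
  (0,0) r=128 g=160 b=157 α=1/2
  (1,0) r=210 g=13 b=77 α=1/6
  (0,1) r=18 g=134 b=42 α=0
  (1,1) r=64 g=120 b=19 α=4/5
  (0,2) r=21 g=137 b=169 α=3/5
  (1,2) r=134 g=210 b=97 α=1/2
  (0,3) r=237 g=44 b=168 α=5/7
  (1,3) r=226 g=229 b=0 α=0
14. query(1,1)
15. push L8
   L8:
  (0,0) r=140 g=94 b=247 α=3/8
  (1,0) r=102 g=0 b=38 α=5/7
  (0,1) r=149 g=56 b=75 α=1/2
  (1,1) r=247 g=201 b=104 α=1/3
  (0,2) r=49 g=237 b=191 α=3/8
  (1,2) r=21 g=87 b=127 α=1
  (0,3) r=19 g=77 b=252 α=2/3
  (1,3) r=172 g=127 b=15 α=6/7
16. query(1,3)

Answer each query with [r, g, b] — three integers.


(1,3) stack=L1,L2; from [0,0,0]:
after L1 α=1/2: [105, 61/2, 122]
after L2 α=1/4: [269/2, 657/8, 132]
rounded: [134, 82, 132]

(0,1) stack=L1,L2; from [0,0,0]:
after L1 α=1/7: [6, 153/7, 74/7]
after L2 α=3/7: [117/7, 5925/49, 1115/49]
rounded: [17, 121, 23]

(1,1) stack=L1,L3; from [0,0,0]:
L1 α=2/3: [106/3, 38/3, 34/3]
L3 α=1/3: [407/9, 385/9, 308/9]
→ [45, 43, 34]

(1,2) stack=L1,L4,L5; from [0,0,0]:
L1 α=2/3: [136, 54, 84]
L4 α=1/2: [178, 86, 259/2]
L5 α=1/8: [1347/8, 783/8, 2139/16]
→ [168, 98, 134]

(1,1) stack=L1,L4,L5,L6,L7; from [0,0,0]:
L1 α=2/3: [106/3, 38/3, 34/3]
L4 α=6/7: [3364/21, 74/21, 3202/21]
L5 α=0: [3364/21, 74/21, 3202/21]
L6 α=1: [7, 222, 29]
L7 α=4/5: [263/5, 702/5, 21]
→ [53, 140, 21]

(1,3) stack=L1,L4,L5,L6,L7,L8; from [0,0,0]:
L1 α=1/2: [105, 61/2, 122]
L4 α=1/7: [850/7, 206/7, 970/7]
L5 α=1/6: [2132/21, 697/21, 1731/14]
L6 α=1/2: [5681/42, 3026/21, 5091/28]
L7 α=0: [5681/42, 3026/21, 5091/28]
L8 α=6/7: [49025/294, 19028/147, 7611/196]
= [167, 129, 39]


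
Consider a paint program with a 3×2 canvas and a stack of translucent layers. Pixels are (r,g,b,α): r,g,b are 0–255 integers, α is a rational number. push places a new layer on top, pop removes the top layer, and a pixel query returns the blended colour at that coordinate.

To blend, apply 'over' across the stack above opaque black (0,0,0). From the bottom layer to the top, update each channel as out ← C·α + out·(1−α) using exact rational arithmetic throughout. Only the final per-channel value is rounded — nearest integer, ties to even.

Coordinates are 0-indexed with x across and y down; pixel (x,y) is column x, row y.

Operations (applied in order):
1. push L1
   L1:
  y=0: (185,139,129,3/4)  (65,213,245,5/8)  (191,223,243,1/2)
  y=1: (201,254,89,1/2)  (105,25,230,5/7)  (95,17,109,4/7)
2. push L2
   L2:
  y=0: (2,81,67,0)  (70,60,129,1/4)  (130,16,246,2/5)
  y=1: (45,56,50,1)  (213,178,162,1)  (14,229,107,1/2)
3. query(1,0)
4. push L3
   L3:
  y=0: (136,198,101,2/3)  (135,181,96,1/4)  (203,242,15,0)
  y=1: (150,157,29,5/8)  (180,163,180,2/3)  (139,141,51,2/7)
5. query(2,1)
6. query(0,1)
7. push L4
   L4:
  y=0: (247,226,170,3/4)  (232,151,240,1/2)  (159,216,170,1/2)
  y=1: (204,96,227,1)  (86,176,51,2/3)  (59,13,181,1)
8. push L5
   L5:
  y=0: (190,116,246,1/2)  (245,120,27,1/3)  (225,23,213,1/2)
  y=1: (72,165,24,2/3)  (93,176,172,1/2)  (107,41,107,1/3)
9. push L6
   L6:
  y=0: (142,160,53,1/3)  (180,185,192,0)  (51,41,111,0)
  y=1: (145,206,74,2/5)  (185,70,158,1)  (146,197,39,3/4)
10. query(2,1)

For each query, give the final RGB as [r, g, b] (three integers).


(1,0) stack=L1,L2; from [0,0,0]:
after L1 α=5/8: [325/8, 1065/8, 1225/8]
after L2 α=1/4: [1535/32, 3675/32, 4707/32]
→ [48, 115, 147]

(2,1) stack=L1,L2,L3; from [0,0,0]:
+L1 (α=4/7) → [380/7, 68/7, 436/7]
+L2 (α=1/2) → [239/7, 1671/14, 1185/14]
+L3 (α=2/7) → [3141/49, 12303/98, 7353/98]
→ [64, 126, 75]

query (0,1) [L1,L2,L3] — begin 0,0,0
L1 α=1/2: [201/2, 127, 89/2]
L2 α=1: [45, 56, 50]
L3 α=5/8: [885/8, 953/8, 295/8]
rounded: [111, 119, 37]

query (2,1) [L1,L2,L3,L4,L5,L6] — begin 0,0,0
L1 α=4/7: [380/7, 68/7, 436/7]
L2 α=1/2: [239/7, 1671/14, 1185/14]
L3 α=2/7: [3141/49, 12303/98, 7353/98]
L4 α=1: [59, 13, 181]
L5 α=1/3: [75, 67/3, 469/3]
L6 α=3/4: [513/4, 460/3, 205/3]
rounded: [128, 153, 68]


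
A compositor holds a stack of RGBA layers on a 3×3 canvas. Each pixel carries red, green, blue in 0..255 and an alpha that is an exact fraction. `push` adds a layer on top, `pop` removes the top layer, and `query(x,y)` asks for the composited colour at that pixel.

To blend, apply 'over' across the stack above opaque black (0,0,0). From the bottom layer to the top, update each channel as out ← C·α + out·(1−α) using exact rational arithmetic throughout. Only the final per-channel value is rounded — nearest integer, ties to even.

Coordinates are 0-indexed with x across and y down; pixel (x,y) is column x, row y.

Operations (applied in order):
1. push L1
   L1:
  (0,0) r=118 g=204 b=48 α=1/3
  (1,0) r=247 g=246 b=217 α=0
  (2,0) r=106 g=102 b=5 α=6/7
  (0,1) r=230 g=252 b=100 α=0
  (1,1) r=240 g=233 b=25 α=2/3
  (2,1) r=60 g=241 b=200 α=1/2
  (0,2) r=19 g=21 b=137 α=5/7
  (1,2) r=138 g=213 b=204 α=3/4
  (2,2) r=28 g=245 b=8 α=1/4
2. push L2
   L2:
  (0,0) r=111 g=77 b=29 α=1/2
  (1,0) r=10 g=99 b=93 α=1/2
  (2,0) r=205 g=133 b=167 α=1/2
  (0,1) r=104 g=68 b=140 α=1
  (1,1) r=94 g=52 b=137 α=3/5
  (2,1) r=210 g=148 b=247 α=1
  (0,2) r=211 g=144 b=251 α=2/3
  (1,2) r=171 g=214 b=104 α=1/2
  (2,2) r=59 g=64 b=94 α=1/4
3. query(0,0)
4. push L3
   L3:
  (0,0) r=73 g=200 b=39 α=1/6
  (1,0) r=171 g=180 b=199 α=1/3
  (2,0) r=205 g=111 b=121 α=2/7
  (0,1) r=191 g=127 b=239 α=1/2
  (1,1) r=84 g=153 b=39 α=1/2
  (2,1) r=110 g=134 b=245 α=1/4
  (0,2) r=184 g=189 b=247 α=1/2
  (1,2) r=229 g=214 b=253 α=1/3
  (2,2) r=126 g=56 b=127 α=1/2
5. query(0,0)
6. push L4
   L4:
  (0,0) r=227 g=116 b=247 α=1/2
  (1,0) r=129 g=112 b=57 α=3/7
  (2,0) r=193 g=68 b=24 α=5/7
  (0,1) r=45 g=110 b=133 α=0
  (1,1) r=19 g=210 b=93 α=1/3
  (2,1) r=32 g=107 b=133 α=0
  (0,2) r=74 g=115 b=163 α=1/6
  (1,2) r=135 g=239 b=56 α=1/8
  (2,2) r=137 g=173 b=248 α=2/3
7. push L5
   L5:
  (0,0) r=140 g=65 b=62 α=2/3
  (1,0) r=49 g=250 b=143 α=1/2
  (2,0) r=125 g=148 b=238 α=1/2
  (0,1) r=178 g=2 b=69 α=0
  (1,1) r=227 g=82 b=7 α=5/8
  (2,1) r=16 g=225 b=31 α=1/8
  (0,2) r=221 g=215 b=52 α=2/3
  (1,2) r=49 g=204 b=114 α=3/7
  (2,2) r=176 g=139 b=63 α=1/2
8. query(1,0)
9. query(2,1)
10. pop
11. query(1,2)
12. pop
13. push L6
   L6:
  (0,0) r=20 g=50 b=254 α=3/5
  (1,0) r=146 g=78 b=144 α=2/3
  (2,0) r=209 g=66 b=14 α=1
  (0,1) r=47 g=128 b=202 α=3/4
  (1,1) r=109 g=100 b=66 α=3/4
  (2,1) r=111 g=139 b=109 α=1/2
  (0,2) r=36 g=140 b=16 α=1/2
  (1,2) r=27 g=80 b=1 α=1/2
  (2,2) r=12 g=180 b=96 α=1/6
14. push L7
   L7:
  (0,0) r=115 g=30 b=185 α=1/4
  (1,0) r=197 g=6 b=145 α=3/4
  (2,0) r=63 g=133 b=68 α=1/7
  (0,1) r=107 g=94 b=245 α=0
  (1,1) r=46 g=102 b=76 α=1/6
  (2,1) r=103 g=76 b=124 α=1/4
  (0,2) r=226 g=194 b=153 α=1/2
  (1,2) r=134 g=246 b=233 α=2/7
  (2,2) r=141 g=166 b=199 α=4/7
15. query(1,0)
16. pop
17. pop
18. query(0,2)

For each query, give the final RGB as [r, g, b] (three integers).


query (0,0) [L1,L2] — begin 0,0,0
+L1 (α=1/3) → [118/3, 68, 16]
+L2 (α=1/2) → [451/6, 145/2, 45/2]
= [75, 72, 22]

(0,0) stack=L1,L2,L3; from [0,0,0]:
+L1 (α=1/3) → [118/3, 68, 16]
+L2 (α=1/2) → [451/6, 145/2, 45/2]
+L3 (α=1/6) → [2693/36, 375/4, 101/4]
= [75, 94, 25]

(1,0) stack=L1,L2,L3,L4,L5; from [0,0,0]:
L1 α=0: [0, 0, 0]
L2 α=1/2: [5, 99/2, 93/2]
L3 α=1/3: [181/3, 93, 292/3]
L4 α=3/7: [1885/21, 708/7, 1681/21]
L5 α=1/2: [1457/21, 1229/7, 2342/21]
→ [69, 176, 112]

(2,1) stack=L1,L2,L3,L4,L5; from [0,0,0]:
+L1 (α=1/2) → [30, 241/2, 100]
+L2 (α=1) → [210, 148, 247]
+L3 (α=1/4) → [185, 289/2, 493/2]
+L4 (α=0) → [185, 289/2, 493/2]
+L5 (α=1/8) → [1311/8, 2473/16, 3513/16]
rounded: [164, 155, 220]

at x=1,y=2 over L1,L2,L3,L4:
L1 α=3/4: [207/2, 639/4, 153]
L2 α=1/2: [549/4, 1495/8, 257/2]
L3 α=1/3: [1007/6, 2351/12, 170]
L4 α=1/8: [7859/48, 19325/96, 623/4]
= [164, 201, 156]

(1,0) stack=L1,L2,L3,L6,L7; from [0,0,0]:
+L1 (α=0) → [0, 0, 0]
+L2 (α=1/2) → [5, 99/2, 93/2]
+L3 (α=1/3) → [181/3, 93, 292/3]
+L6 (α=2/3) → [1057/9, 83, 1156/9]
+L7 (α=3/4) → [1594/9, 101/4, 5071/36]
rounded: [177, 25, 141]

query (0,2) [L1,L2,L3] — begin 0,0,0
after L1 α=5/7: [95/7, 15, 685/7]
after L2 α=2/3: [3049/21, 101, 4199/21]
after L3 α=1/2: [6913/42, 145, 4693/21]
rounded: [165, 145, 223]
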